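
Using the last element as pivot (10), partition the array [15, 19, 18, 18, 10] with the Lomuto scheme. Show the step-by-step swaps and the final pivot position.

Lomuto partition with pivot = 10:

Initial array: [15, 19, 18, 18, 10]

arr[0]=15 > 10: no swap
arr[1]=19 > 10: no swap
arr[2]=18 > 10: no swap
arr[3]=18 > 10: no swap

Place pivot at position 0: [10, 19, 18, 18, 15]
Pivot position: 0

After partitioning with pivot 10, the array becomes [10, 19, 18, 18, 15]. The pivot is placed at index 0. All elements to the left of the pivot are <= 10, and all elements to the right are > 10.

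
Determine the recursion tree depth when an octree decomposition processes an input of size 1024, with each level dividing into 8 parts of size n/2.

For divide and conquer with division factor 2:

Problem sizes at each level:
Level 0: 1024
Level 1: 512
Level 2: 256
Level 3: 128
Level 4: 64
Level 5: 32
Level 6: 16
Level 7: 8
Level 8: 4
Level 9: 2
Level 10: 1

The root is level 0 and the size-1 base case is level 10 (the tree spans levels 0 through 10, i.e. 11 levels counting the root), so the depth is the number of divisions: log_2(1024) = 10

The recursion tree depth is log_2(1024) = 10. At each level, the problem size is divided by 2, so it takes 10 divisions to reduce to a base case of size 1. The algorithm makes 8 recursive calls at each level.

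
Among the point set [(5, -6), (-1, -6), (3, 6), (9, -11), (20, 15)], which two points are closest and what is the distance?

Computing all pairwise distances among 5 points:

d((5, -6), (-1, -6)) = 6.0 <-- minimum
d((5, -6), (3, 6)) = 12.1655
d((5, -6), (9, -11)) = 6.4031
d((5, -6), (20, 15)) = 25.807
d((-1, -6), (3, 6)) = 12.6491
d((-1, -6), (9, -11)) = 11.1803
d((-1, -6), (20, 15)) = 29.6985
d((3, 6), (9, -11)) = 18.0278
d((3, 6), (20, 15)) = 19.2354
d((9, -11), (20, 15)) = 28.2312

Closest pair: (5, -6) and (-1, -6) with distance 6.0

The closest pair is (5, -6) and (-1, -6) with Euclidean distance 6.0. For 5 points, brute-force pairwise comparison is shown above. For large n, the divide-and-conquer algorithm (sort by x, recurse on halves, check the dividing strip) achieves O(n log n).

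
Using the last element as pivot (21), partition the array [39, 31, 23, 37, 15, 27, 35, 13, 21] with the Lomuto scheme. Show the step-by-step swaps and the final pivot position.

Lomuto partition with pivot = 21:

Initial array: [39, 31, 23, 37, 15, 27, 35, 13, 21]

arr[0]=39 > 21: no swap
arr[1]=31 > 21: no swap
arr[2]=23 > 21: no swap
arr[3]=37 > 21: no swap
arr[4]=15 <= 21: swap with position 0, array becomes [15, 31, 23, 37, 39, 27, 35, 13, 21]
arr[5]=27 > 21: no swap
arr[6]=35 > 21: no swap
arr[7]=13 <= 21: swap with position 1, array becomes [15, 13, 23, 37, 39, 27, 35, 31, 21]

Place pivot at position 2: [15, 13, 21, 37, 39, 27, 35, 31, 23]
Pivot position: 2

After partitioning with pivot 21, the array becomes [15, 13, 21, 37, 39, 27, 35, 31, 23]. The pivot is placed at index 2. All elements to the left of the pivot are <= 21, and all elements to the right are > 21.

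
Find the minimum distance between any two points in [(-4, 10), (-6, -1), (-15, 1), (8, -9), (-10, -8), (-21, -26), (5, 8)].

Computing all pairwise distances among 7 points:

d((-4, 10), (-6, -1)) = 11.1803
d((-4, 10), (-15, 1)) = 14.2127
d((-4, 10), (8, -9)) = 22.4722
d((-4, 10), (-10, -8)) = 18.9737
d((-4, 10), (-21, -26)) = 39.8121
d((-4, 10), (5, 8)) = 9.2195
d((-6, -1), (-15, 1)) = 9.2195
d((-6, -1), (8, -9)) = 16.1245
d((-6, -1), (-10, -8)) = 8.0623 <-- minimum
d((-6, -1), (-21, -26)) = 29.1548
d((-6, -1), (5, 8)) = 14.2127
d((-15, 1), (8, -9)) = 25.0799
d((-15, 1), (-10, -8)) = 10.2956
d((-15, 1), (-21, -26)) = 27.6586
d((-15, 1), (5, 8)) = 21.1896
d((8, -9), (-10, -8)) = 18.0278
d((8, -9), (-21, -26)) = 33.6155
d((8, -9), (5, 8)) = 17.2627
d((-10, -8), (-21, -26)) = 21.095
d((-10, -8), (5, 8)) = 21.9317
d((-21, -26), (5, 8)) = 42.8019

Closest pair: (-6, -1) and (-10, -8) with distance 8.0623

The closest pair is (-6, -1) and (-10, -8) with Euclidean distance 8.0623. For 7 points, brute-force pairwise comparison is shown above. For large n, the divide-and-conquer algorithm (sort by x, recurse on halves, check the dividing strip) achieves O(n log n).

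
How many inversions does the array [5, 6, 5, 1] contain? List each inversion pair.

Finding inversions in [5, 6, 5, 1]:

(0, 3): arr[0]=5 > arr[3]=1
(1, 2): arr[1]=6 > arr[2]=5
(1, 3): arr[1]=6 > arr[3]=1
(2, 3): arr[2]=5 > arr[3]=1

Total inversions: 4

The array has 4 inversion(s): (0,3), (1,2), (1,3), (2,3). Each pair (i,j) satisfies i < j and arr[i] > arr[j].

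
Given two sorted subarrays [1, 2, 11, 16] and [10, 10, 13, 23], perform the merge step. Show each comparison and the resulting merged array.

Merging process:

Compare 1 vs 10: take 1 from left. Merged: [1]
Compare 2 vs 10: take 2 from left. Merged: [1, 2]
Compare 11 vs 10: take 10 from right. Merged: [1, 2, 10]
Compare 11 vs 10: take 10 from right. Merged: [1, 2, 10, 10]
Compare 11 vs 13: take 11 from left. Merged: [1, 2, 10, 10, 11]
Compare 16 vs 13: take 13 from right. Merged: [1, 2, 10, 10, 11, 13]
Compare 16 vs 23: take 16 from left. Merged: [1, 2, 10, 10, 11, 13, 16]
Append remaining from right: [23]. Merged: [1, 2, 10, 10, 11, 13, 16, 23]

Final merged array: [1, 2, 10, 10, 11, 13, 16, 23]
Total comparisons: 7

The merged array is [1, 2, 10, 10, 11, 13, 16, 23], requiring 7 comparisons. The merge step runs in O(n) time where n is the total number of elements.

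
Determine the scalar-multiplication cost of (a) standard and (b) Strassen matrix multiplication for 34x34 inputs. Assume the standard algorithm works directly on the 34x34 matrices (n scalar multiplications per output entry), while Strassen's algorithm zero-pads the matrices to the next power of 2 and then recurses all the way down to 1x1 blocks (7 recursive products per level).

Matrix multiplication for 34x34 matrices:

Strassen's algorithm requires power-of-2 dimensions. Pad 34x34 to 64x64 (next power of 2).

Standard algorithm: 34^3 = 39304 multiplications
Strassen's algorithm: 7^(log2(64)) = 7^6 = 117649 multiplications
Difference: 39304 - 117649 = -78345 (Strassen uses MORE here due to padding overhead — for small or just-over-power-of-2 n, padding can outweigh the per-level savings)

Standard: 39304 multiplications (34^3). Strassen: 117649 multiplications (7^6, after padding to 64x64). Strassen reduces 8 recursive multiplications to 7 at each level.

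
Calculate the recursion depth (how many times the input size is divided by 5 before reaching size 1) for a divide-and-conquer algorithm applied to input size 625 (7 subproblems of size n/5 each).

For divide and conquer with division factor 5:

Problem sizes at each level:
Level 0: 625
Level 1: 125
Level 2: 25
Level 3: 5
Level 4: 1

The root is level 0 and the size-1 base case is level 4 (the tree spans levels 0 through 4, i.e. 5 levels counting the root), so the depth is the number of divisions: log_5(625) = 4

The recursion tree depth is log_5(625) = 4. At each level, the problem size is divided by 5, so it takes 4 divisions to reduce to a base case of size 1. The algorithm makes 7 recursive calls at each level.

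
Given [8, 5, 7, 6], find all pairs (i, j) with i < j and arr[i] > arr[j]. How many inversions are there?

Finding inversions in [8, 5, 7, 6]:

(0, 1): arr[0]=8 > arr[1]=5
(0, 2): arr[0]=8 > arr[2]=7
(0, 3): arr[0]=8 > arr[3]=6
(2, 3): arr[2]=7 > arr[3]=6

Total inversions: 4

The array has 4 inversion(s): (0,1), (0,2), (0,3), (2,3). Each pair (i,j) satisfies i < j and arr[i] > arr[j].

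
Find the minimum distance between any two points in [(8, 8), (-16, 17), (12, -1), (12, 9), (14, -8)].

Computing all pairwise distances among 5 points:

d((8, 8), (-16, 17)) = 25.632
d((8, 8), (12, -1)) = 9.8489
d((8, 8), (12, 9)) = 4.1231 <-- minimum
d((8, 8), (14, -8)) = 17.088
d((-16, 17), (12, -1)) = 33.2866
d((-16, 17), (12, 9)) = 29.1204
d((-16, 17), (14, -8)) = 39.0512
d((12, -1), (12, 9)) = 10.0
d((12, -1), (14, -8)) = 7.2801
d((12, 9), (14, -8)) = 17.1172

Closest pair: (8, 8) and (12, 9) with distance 4.1231

The closest pair is (8, 8) and (12, 9) with Euclidean distance 4.1231. For 5 points, brute-force pairwise comparison is shown above. For large n, the divide-and-conquer algorithm (sort by x, recurse on halves, check the dividing strip) achieves O(n log n).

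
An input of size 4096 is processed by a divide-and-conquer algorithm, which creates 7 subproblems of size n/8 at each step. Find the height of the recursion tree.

For divide and conquer with division factor 8:

Problem sizes at each level:
Level 0: 4096
Level 1: 512
Level 2: 64
Level 3: 8
Level 4: 1

The root is level 0 and the size-1 base case is level 4 (the tree spans levels 0 through 4, i.e. 5 levels counting the root), so the depth is the number of divisions: log_8(4096) = 4

The recursion tree depth is log_8(4096) = 4. At each level, the problem size is divided by 8, so it takes 4 divisions to reduce to a base case of size 1. The algorithm makes 7 recursive calls at each level.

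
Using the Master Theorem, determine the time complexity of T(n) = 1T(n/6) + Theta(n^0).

Master Theorem for T(n) = 1T(n/6) + O(n^0):

a = 1, b = 6, c = 0
log_b(a) = log_6(1) = 0.0000

Case 2: c = 0 = log_6(1) = 0.0000
T(n) = O(n^0 log n) = O(log n)

For T(n) = 1T(n/6) + O(n^0): log_6(1) = 0.0000. This is Case 2 of the Master Theorem (c = log_b(a), equal work at all levels), giving O(log n).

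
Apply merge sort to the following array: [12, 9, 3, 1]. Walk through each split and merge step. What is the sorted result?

Merge sort trace:

Split: [12, 9, 3, 1] -> [12, 9] and [3, 1]
  Split: [12, 9] -> [12] and [9]
  Merge: [12] + [9] -> [9, 12]
  Split: [3, 1] -> [3] and [1]
  Merge: [3] + [1] -> [1, 3]
Merge: [9, 12] + [1, 3] -> [1, 3, 9, 12]

Final sorted array: [1, 3, 9, 12]

The merge sort proceeds by recursively splitting the array and merging sorted halves.
After all merges, the sorted array is [1, 3, 9, 12].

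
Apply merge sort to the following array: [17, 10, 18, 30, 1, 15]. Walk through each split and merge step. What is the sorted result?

Merge sort trace:

Split: [17, 10, 18, 30, 1, 15] -> [17, 10, 18] and [30, 1, 15]
  Split: [17, 10, 18] -> [17] and [10, 18]
    Split: [10, 18] -> [10] and [18]
    Merge: [10] + [18] -> [10, 18]
  Merge: [17] + [10, 18] -> [10, 17, 18]
  Split: [30, 1, 15] -> [30] and [1, 15]
    Split: [1, 15] -> [1] and [15]
    Merge: [1] + [15] -> [1, 15]
  Merge: [30] + [1, 15] -> [1, 15, 30]
Merge: [10, 17, 18] + [1, 15, 30] -> [1, 10, 15, 17, 18, 30]

Final sorted array: [1, 10, 15, 17, 18, 30]

The merge sort proceeds by recursively splitting the array and merging sorted halves.
After all merges, the sorted array is [1, 10, 15, 17, 18, 30].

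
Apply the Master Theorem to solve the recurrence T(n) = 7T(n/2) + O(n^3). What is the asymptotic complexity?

Master Theorem for T(n) = 7T(n/2) + O(n^3):

a = 7, b = 2, c = 3
log_b(a) = log_2(7) = 2.8074

Case 3: c = 3 > log_2(7) = 2.8074
T(n) = O(n^3) = O(n^3)

For T(n) = 7T(n/2) + O(n^3): log_2(7) = 2.8074. This is Case 3 of the Master Theorem (c > log_b(a), work dominated by root), giving O(n^3).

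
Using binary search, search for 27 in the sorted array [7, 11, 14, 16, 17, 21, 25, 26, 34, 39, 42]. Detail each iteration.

Binary search for 27 in [7, 11, 14, 16, 17, 21, 25, 26, 34, 39, 42]:

lo=0, hi=10, mid=5, arr[mid]=21 -> 21 < 27, search right half
lo=6, hi=10, mid=8, arr[mid]=34 -> 34 > 27, search left half
lo=6, hi=7, mid=6, arr[mid]=25 -> 25 < 27, search right half
lo=7, hi=7, mid=7, arr[mid]=26 -> 26 < 27, search right half
lo=8 > hi=7, target 27 not found

Binary search determines that 27 is not in the array after 4 comparisons. The search space was exhausted without finding the target.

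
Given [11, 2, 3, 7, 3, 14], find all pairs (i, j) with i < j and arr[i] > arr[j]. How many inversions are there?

Finding inversions in [11, 2, 3, 7, 3, 14]:

(0, 1): arr[0]=11 > arr[1]=2
(0, 2): arr[0]=11 > arr[2]=3
(0, 3): arr[0]=11 > arr[3]=7
(0, 4): arr[0]=11 > arr[4]=3
(3, 4): arr[3]=7 > arr[4]=3

Total inversions: 5

The array has 5 inversion(s): (0,1), (0,2), (0,3), (0,4), (3,4). Each pair (i,j) satisfies i < j and arr[i] > arr[j].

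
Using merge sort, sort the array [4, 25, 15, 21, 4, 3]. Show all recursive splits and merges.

Merge sort trace:

Split: [4, 25, 15, 21, 4, 3] -> [4, 25, 15] and [21, 4, 3]
  Split: [4, 25, 15] -> [4] and [25, 15]
    Split: [25, 15] -> [25] and [15]
    Merge: [25] + [15] -> [15, 25]
  Merge: [4] + [15, 25] -> [4, 15, 25]
  Split: [21, 4, 3] -> [21] and [4, 3]
    Split: [4, 3] -> [4] and [3]
    Merge: [4] + [3] -> [3, 4]
  Merge: [21] + [3, 4] -> [3, 4, 21]
Merge: [4, 15, 25] + [3, 4, 21] -> [3, 4, 4, 15, 21, 25]

Final sorted array: [3, 4, 4, 15, 21, 25]

The merge sort proceeds by recursively splitting the array and merging sorted halves.
After all merges, the sorted array is [3, 4, 4, 15, 21, 25].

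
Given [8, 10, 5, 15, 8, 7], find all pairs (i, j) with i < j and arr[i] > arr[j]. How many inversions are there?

Finding inversions in [8, 10, 5, 15, 8, 7]:

(0, 2): arr[0]=8 > arr[2]=5
(0, 5): arr[0]=8 > arr[5]=7
(1, 2): arr[1]=10 > arr[2]=5
(1, 4): arr[1]=10 > arr[4]=8
(1, 5): arr[1]=10 > arr[5]=7
(3, 4): arr[3]=15 > arr[4]=8
(3, 5): arr[3]=15 > arr[5]=7
(4, 5): arr[4]=8 > arr[5]=7

Total inversions: 8

The array has 8 inversion(s): (0,2), (0,5), (1,2), (1,4), (1,5), (3,4), (3,5), (4,5). Each pair (i,j) satisfies i < j and arr[i] > arr[j].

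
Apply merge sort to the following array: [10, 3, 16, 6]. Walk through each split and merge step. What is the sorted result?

Merge sort trace:

Split: [10, 3, 16, 6] -> [10, 3] and [16, 6]
  Split: [10, 3] -> [10] and [3]
  Merge: [10] + [3] -> [3, 10]
  Split: [16, 6] -> [16] and [6]
  Merge: [16] + [6] -> [6, 16]
Merge: [3, 10] + [6, 16] -> [3, 6, 10, 16]

Final sorted array: [3, 6, 10, 16]

The merge sort proceeds by recursively splitting the array and merging sorted halves.
After all merges, the sorted array is [3, 6, 10, 16].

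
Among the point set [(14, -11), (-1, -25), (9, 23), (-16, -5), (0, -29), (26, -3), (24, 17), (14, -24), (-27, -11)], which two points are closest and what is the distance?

Computing all pairwise distances among 9 points:

d((14, -11), (-1, -25)) = 20.5183
d((14, -11), (9, 23)) = 34.3657
d((14, -11), (-16, -5)) = 30.5941
d((14, -11), (0, -29)) = 22.8035
d((14, -11), (26, -3)) = 14.4222
d((14, -11), (24, 17)) = 29.7321
d((14, -11), (14, -24)) = 13.0
d((14, -11), (-27, -11)) = 41.0
d((-1, -25), (9, 23)) = 49.0306
d((-1, -25), (-16, -5)) = 25.0
d((-1, -25), (0, -29)) = 4.1231 <-- minimum
d((-1, -25), (26, -3)) = 34.8281
d((-1, -25), (24, 17)) = 48.8774
d((-1, -25), (14, -24)) = 15.0333
d((-1, -25), (-27, -11)) = 29.5296
d((9, 23), (-16, -5)) = 37.5366
d((9, 23), (0, -29)) = 52.7731
d((9, 23), (26, -3)) = 31.0644
d((9, 23), (24, 17)) = 16.1555
d((9, 23), (14, -24)) = 47.2652
d((9, 23), (-27, -11)) = 49.5177
d((-16, -5), (0, -29)) = 28.8444
d((-16, -5), (26, -3)) = 42.0476
d((-16, -5), (24, 17)) = 45.6508
d((-16, -5), (14, -24)) = 35.5106
d((-16, -5), (-27, -11)) = 12.53
d((0, -29), (26, -3)) = 36.7696
d((0, -29), (24, 17)) = 51.8845
d((0, -29), (14, -24)) = 14.8661
d((0, -29), (-27, -11)) = 32.45
d((26, -3), (24, 17)) = 20.0998
d((26, -3), (14, -24)) = 24.1868
d((26, -3), (-27, -11)) = 53.6004
d((24, 17), (14, -24)) = 42.2019
d((24, 17), (-27, -11)) = 58.1808
d((14, -24), (-27, -11)) = 43.0116

Closest pair: (-1, -25) and (0, -29) with distance 4.1231

The closest pair is (-1, -25) and (0, -29) with Euclidean distance 4.1231. For 9 points, brute-force pairwise comparison is shown above. For large n, the divide-and-conquer algorithm (sort by x, recurse on halves, check the dividing strip) achieves O(n log n).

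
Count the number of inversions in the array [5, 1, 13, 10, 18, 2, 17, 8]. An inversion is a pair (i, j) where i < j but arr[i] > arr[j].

Finding inversions in [5, 1, 13, 10, 18, 2, 17, 8]:

(0, 1): arr[0]=5 > arr[1]=1
(0, 5): arr[0]=5 > arr[5]=2
(2, 3): arr[2]=13 > arr[3]=10
(2, 5): arr[2]=13 > arr[5]=2
(2, 7): arr[2]=13 > arr[7]=8
(3, 5): arr[3]=10 > arr[5]=2
(3, 7): arr[3]=10 > arr[7]=8
(4, 5): arr[4]=18 > arr[5]=2
(4, 6): arr[4]=18 > arr[6]=17
(4, 7): arr[4]=18 > arr[7]=8
(6, 7): arr[6]=17 > arr[7]=8

Total inversions: 11

The array has 11 inversion(s): (0,1), (0,5), (2,3), (2,5), (2,7), (3,5), (3,7), (4,5), (4,6), (4,7), (6,7). Each pair (i,j) satisfies i < j and arr[i] > arr[j].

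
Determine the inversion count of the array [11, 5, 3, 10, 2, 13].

Finding inversions in [11, 5, 3, 10, 2, 13]:

(0, 1): arr[0]=11 > arr[1]=5
(0, 2): arr[0]=11 > arr[2]=3
(0, 3): arr[0]=11 > arr[3]=10
(0, 4): arr[0]=11 > arr[4]=2
(1, 2): arr[1]=5 > arr[2]=3
(1, 4): arr[1]=5 > arr[4]=2
(2, 4): arr[2]=3 > arr[4]=2
(3, 4): arr[3]=10 > arr[4]=2

Total inversions: 8

The array has 8 inversion(s): (0,1), (0,2), (0,3), (0,4), (1,2), (1,4), (2,4), (3,4). Each pair (i,j) satisfies i < j and arr[i] > arr[j].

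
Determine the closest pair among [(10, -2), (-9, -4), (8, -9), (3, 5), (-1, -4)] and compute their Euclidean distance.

Computing all pairwise distances among 5 points:

d((10, -2), (-9, -4)) = 19.105
d((10, -2), (8, -9)) = 7.2801 <-- minimum
d((10, -2), (3, 5)) = 9.8995
d((10, -2), (-1, -4)) = 11.1803
d((-9, -4), (8, -9)) = 17.72
d((-9, -4), (3, 5)) = 15.0
d((-9, -4), (-1, -4)) = 8.0
d((8, -9), (3, 5)) = 14.8661
d((8, -9), (-1, -4)) = 10.2956
d((3, 5), (-1, -4)) = 9.8489

Closest pair: (10, -2) and (8, -9) with distance 7.2801

The closest pair is (10, -2) and (8, -9) with Euclidean distance 7.2801. For 5 points, brute-force pairwise comparison is shown above. For large n, the divide-and-conquer algorithm (sort by x, recurse on halves, check the dividing strip) achieves O(n log n).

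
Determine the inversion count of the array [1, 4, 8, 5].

Finding inversions in [1, 4, 8, 5]:

(2, 3): arr[2]=8 > arr[3]=5

Total inversions: 1

The array has 1 inversion(s): (2,3). Each pair (i,j) satisfies i < j and arr[i] > arr[j].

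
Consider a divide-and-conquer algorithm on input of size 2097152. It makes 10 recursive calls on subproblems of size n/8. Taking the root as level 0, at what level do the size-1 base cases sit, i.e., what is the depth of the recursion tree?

For divide and conquer with division factor 8:

Problem sizes at each level:
Level 0: 2097152
Level 1: 262144
Level 2: 32768
Level 3: 4096
Level 4: 512
Level 5: 64
Level 6: 8
Level 7: 1

The root is level 0 and the size-1 base case is level 7 (the tree spans levels 0 through 7, i.e. 8 levels counting the root), so the depth is the number of divisions: log_8(2097152) = 7

The recursion tree depth is log_8(2097152) = 7. At each level, the problem size is divided by 8, so it takes 7 divisions to reduce to a base case of size 1. The algorithm makes 10 recursive calls at each level.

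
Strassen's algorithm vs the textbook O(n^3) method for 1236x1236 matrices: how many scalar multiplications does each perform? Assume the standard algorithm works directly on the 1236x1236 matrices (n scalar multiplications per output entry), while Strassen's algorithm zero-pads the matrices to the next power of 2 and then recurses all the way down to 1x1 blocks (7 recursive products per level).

Matrix multiplication for 1236x1236 matrices:

Strassen's algorithm requires power-of-2 dimensions. Pad 1236x1236 to 2048x2048 (next power of 2).

Standard algorithm: 1236^3 = 1888232256 multiplications
Strassen's algorithm: 7^(log2(2048)) = 7^11 = 1977326743 multiplications
Difference: 1888232256 - 1977326743 = -89094487 (Strassen uses MORE here due to padding overhead — for small or just-over-power-of-2 n, padding can outweigh the per-level savings)

Standard: 1888232256 multiplications (1236^3). Strassen: 1977326743 multiplications (7^11, after padding to 2048x2048). Strassen reduces 8 recursive multiplications to 7 at each level.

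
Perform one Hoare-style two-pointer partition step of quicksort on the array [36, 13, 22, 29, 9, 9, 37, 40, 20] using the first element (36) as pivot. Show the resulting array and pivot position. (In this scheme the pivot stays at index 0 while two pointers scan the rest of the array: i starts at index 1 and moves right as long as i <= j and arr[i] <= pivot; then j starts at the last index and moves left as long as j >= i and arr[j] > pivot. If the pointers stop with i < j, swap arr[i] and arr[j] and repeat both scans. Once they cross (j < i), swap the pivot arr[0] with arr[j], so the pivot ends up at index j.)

Hoare-style two-pointer partition with pivot = 36:

Initial array: [36, 13, 22, 29, 9, 9, 37, 40, 20]

Pointers start at i = 1, j = 8.
i stops at index 6 (arr[6]=37 > 36), j stops at index 8 (arr[8]=20 <= 36): swap arr[6] and arr[8], array becomes [36, 13, 22, 29, 9, 9, 20, 40, 37]
i ends at 7, j ends at 6: the pointers have crossed (j < i), so scanning stops.

Swap pivot arr[0] with arr[6] to place pivot at position 6: [20, 13, 22, 29, 9, 9, 36, 40, 37]
Pivot position: 6

After partitioning with pivot 36, the array becomes [20, 13, 22, 29, 9, 9, 36, 40, 37]. The pivot is placed at index 6. All elements to the left of the pivot are <= 36, and all elements to the right are > 36.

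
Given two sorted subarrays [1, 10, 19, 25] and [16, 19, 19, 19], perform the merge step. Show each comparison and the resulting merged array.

Merging process:

Compare 1 vs 16: take 1 from left. Merged: [1]
Compare 10 vs 16: take 10 from left. Merged: [1, 10]
Compare 19 vs 16: take 16 from right. Merged: [1, 10, 16]
Compare 19 vs 19: take 19 from left. Merged: [1, 10, 16, 19]
Compare 25 vs 19: take 19 from right. Merged: [1, 10, 16, 19, 19]
Compare 25 vs 19: take 19 from right. Merged: [1, 10, 16, 19, 19, 19]
Compare 25 vs 19: take 19 from right. Merged: [1, 10, 16, 19, 19, 19, 19]
Append remaining from left: [25]. Merged: [1, 10, 16, 19, 19, 19, 19, 25]

Final merged array: [1, 10, 16, 19, 19, 19, 19, 25]
Total comparisons: 7

The merged array is [1, 10, 16, 19, 19, 19, 19, 25], requiring 7 comparisons. The merge step runs in O(n) time where n is the total number of elements.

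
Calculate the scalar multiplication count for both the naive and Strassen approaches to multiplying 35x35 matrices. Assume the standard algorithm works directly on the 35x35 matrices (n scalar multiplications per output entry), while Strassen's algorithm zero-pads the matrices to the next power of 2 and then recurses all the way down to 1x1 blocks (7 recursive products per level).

Matrix multiplication for 35x35 matrices:

Strassen's algorithm requires power-of-2 dimensions. Pad 35x35 to 64x64 (next power of 2).

Standard algorithm: 35^3 = 42875 multiplications
Strassen's algorithm: 7^(log2(64)) = 7^6 = 117649 multiplications
Difference: 42875 - 117649 = -74774 (Strassen uses MORE here due to padding overhead — for small or just-over-power-of-2 n, padding can outweigh the per-level savings)

Standard: 42875 multiplications (35^3). Strassen: 117649 multiplications (7^6, after padding to 64x64). Strassen reduces 8 recursive multiplications to 7 at each level.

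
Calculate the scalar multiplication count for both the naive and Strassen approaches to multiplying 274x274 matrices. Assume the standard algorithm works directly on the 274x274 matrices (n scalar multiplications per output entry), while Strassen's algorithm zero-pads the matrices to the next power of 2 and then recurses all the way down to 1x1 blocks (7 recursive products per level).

Matrix multiplication for 274x274 matrices:

Strassen's algorithm requires power-of-2 dimensions. Pad 274x274 to 512x512 (next power of 2).

Standard algorithm: 274^3 = 20570824 multiplications
Strassen's algorithm: 7^(log2(512)) = 7^9 = 40353607 multiplications
Difference: 20570824 - 40353607 = -19782783 (Strassen uses MORE here due to padding overhead — for small or just-over-power-of-2 n, padding can outweigh the per-level savings)

Standard: 20570824 multiplications (274^3). Strassen: 40353607 multiplications (7^9, after padding to 512x512). Strassen reduces 8 recursive multiplications to 7 at each level.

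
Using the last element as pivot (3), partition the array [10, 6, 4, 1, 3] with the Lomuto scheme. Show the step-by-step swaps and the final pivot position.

Lomuto partition with pivot = 3:

Initial array: [10, 6, 4, 1, 3]

arr[0]=10 > 3: no swap
arr[1]=6 > 3: no swap
arr[2]=4 > 3: no swap
arr[3]=1 <= 3: swap with position 0, array becomes [1, 6, 4, 10, 3]

Place pivot at position 1: [1, 3, 4, 10, 6]
Pivot position: 1

After partitioning with pivot 3, the array becomes [1, 3, 4, 10, 6]. The pivot is placed at index 1. All elements to the left of the pivot are <= 3, and all elements to the right are > 3.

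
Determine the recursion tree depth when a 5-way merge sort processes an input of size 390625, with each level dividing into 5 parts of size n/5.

For divide and conquer with division factor 5:

Problem sizes at each level:
Level 0: 390625
Level 1: 78125
Level 2: 15625
Level 3: 3125
Level 4: 625
Level 5: 125
Level 6: 25
Level 7: 5
Level 8: 1

The root is level 0 and the size-1 base case is level 8 (the tree spans levels 0 through 8, i.e. 9 levels counting the root), so the depth is the number of divisions: log_5(390625) = 8

The recursion tree depth is log_5(390625) = 8. At each level, the problem size is divided by 5, so it takes 8 divisions to reduce to a base case of size 1. The algorithm makes 5 recursive calls at each level.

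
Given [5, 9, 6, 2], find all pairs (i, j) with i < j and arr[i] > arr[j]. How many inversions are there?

Finding inversions in [5, 9, 6, 2]:

(0, 3): arr[0]=5 > arr[3]=2
(1, 2): arr[1]=9 > arr[2]=6
(1, 3): arr[1]=9 > arr[3]=2
(2, 3): arr[2]=6 > arr[3]=2

Total inversions: 4

The array has 4 inversion(s): (0,3), (1,2), (1,3), (2,3). Each pair (i,j) satisfies i < j and arr[i] > arr[j].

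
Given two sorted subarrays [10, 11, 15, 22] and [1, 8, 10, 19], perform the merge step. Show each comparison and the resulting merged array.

Merging process:

Compare 10 vs 1: take 1 from right. Merged: [1]
Compare 10 vs 8: take 8 from right. Merged: [1, 8]
Compare 10 vs 10: take 10 from left. Merged: [1, 8, 10]
Compare 11 vs 10: take 10 from right. Merged: [1, 8, 10, 10]
Compare 11 vs 19: take 11 from left. Merged: [1, 8, 10, 10, 11]
Compare 15 vs 19: take 15 from left. Merged: [1, 8, 10, 10, 11, 15]
Compare 22 vs 19: take 19 from right. Merged: [1, 8, 10, 10, 11, 15, 19]
Append remaining from left: [22]. Merged: [1, 8, 10, 10, 11, 15, 19, 22]

Final merged array: [1, 8, 10, 10, 11, 15, 19, 22]
Total comparisons: 7

The merged array is [1, 8, 10, 10, 11, 15, 19, 22], requiring 7 comparisons. The merge step runs in O(n) time where n is the total number of elements.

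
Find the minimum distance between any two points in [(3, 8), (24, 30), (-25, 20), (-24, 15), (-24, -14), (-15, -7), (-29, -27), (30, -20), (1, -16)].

Computing all pairwise distances among 9 points:

d((3, 8), (24, 30)) = 30.4138
d((3, 8), (-25, 20)) = 30.4631
d((3, 8), (-24, 15)) = 27.8927
d((3, 8), (-24, -14)) = 34.8281
d((3, 8), (-15, -7)) = 23.4307
d((3, 8), (-29, -27)) = 47.4236
d((3, 8), (30, -20)) = 38.8973
d((3, 8), (1, -16)) = 24.0832
d((24, 30), (-25, 20)) = 50.01
d((24, 30), (-24, 15)) = 50.2892
d((24, 30), (-24, -14)) = 65.1153
d((24, 30), (-15, -7)) = 53.7587
d((24, 30), (-29, -27)) = 77.8332
d((24, 30), (30, -20)) = 50.3587
d((24, 30), (1, -16)) = 51.4296
d((-25, 20), (-24, 15)) = 5.099 <-- minimum
d((-25, 20), (-24, -14)) = 34.0147
d((-25, 20), (-15, -7)) = 28.7924
d((-25, 20), (-29, -27)) = 47.1699
d((-25, 20), (30, -20)) = 68.0074
d((-25, 20), (1, -16)) = 44.4072
d((-24, 15), (-24, -14)) = 29.0
d((-24, 15), (-15, -7)) = 23.7697
d((-24, 15), (-29, -27)) = 42.2966
d((-24, 15), (30, -20)) = 64.3506
d((-24, 15), (1, -16)) = 39.8246
d((-24, -14), (-15, -7)) = 11.4018
d((-24, -14), (-29, -27)) = 13.9284
d((-24, -14), (30, -20)) = 54.3323
d((-24, -14), (1, -16)) = 25.0799
d((-15, -7), (-29, -27)) = 24.4131
d((-15, -7), (30, -20)) = 46.8402
d((-15, -7), (1, -16)) = 18.3576
d((-29, -27), (30, -20)) = 59.4138
d((-29, -27), (1, -16)) = 31.9531
d((30, -20), (1, -16)) = 29.2746

Closest pair: (-25, 20) and (-24, 15) with distance 5.099

The closest pair is (-25, 20) and (-24, 15) with Euclidean distance 5.099. For 9 points, brute-force pairwise comparison is shown above. For large n, the divide-and-conquer algorithm (sort by x, recurse on halves, check the dividing strip) achieves O(n log n).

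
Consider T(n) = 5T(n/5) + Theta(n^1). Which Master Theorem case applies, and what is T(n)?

Master Theorem for T(n) = 5T(n/5) + O(n^1):

a = 5, b = 5, c = 1
log_b(a) = log_5(5) = 1.0000

Case 2: c = 1 = log_5(5) = 1.0000
T(n) = O(n^1 log n) = O(n log n)

For T(n) = 5T(n/5) + O(n^1): log_5(5) = 1.0000. This is Case 2 of the Master Theorem (c = log_b(a), equal work at all levels), giving O(n log n).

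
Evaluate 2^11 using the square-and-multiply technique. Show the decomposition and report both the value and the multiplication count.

Computing 2^11 by squaring (build up from 2^1; each line after the first costs one multiplication):

2^1 = 2
2^2 = (2^1)^2 = 2^2 = 4
2^4 = (2^2)^2 = 4^2 = 16
2^5 = 2 * 2^4 = 2 * 16 = 32
2^10 = (2^5)^2 = 32^2 = 1024
2^11 = 2 * 2^10 = 2 * 1024 = 2048

Result: 2048
Multiplications needed: 5 (5 lines after 2^1)

2^11 = 2048. Using exponentiation by squaring, this requires 5 multiplications. The key idea: if the exponent is even, square the half-power; if odd, multiply by the base once.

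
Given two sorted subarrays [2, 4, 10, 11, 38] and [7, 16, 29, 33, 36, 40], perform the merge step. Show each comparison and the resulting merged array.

Merging process:

Compare 2 vs 7: take 2 from left. Merged: [2]
Compare 4 vs 7: take 4 from left. Merged: [2, 4]
Compare 10 vs 7: take 7 from right. Merged: [2, 4, 7]
Compare 10 vs 16: take 10 from left. Merged: [2, 4, 7, 10]
Compare 11 vs 16: take 11 from left. Merged: [2, 4, 7, 10, 11]
Compare 38 vs 16: take 16 from right. Merged: [2, 4, 7, 10, 11, 16]
Compare 38 vs 29: take 29 from right. Merged: [2, 4, 7, 10, 11, 16, 29]
Compare 38 vs 33: take 33 from right. Merged: [2, 4, 7, 10, 11, 16, 29, 33]
Compare 38 vs 36: take 36 from right. Merged: [2, 4, 7, 10, 11, 16, 29, 33, 36]
Compare 38 vs 40: take 38 from left. Merged: [2, 4, 7, 10, 11, 16, 29, 33, 36, 38]
Append remaining from right: [40]. Merged: [2, 4, 7, 10, 11, 16, 29, 33, 36, 38, 40]

Final merged array: [2, 4, 7, 10, 11, 16, 29, 33, 36, 38, 40]
Total comparisons: 10

The merged array is [2, 4, 7, 10, 11, 16, 29, 33, 36, 38, 40], requiring 10 comparisons. The merge step runs in O(n) time where n is the total number of elements.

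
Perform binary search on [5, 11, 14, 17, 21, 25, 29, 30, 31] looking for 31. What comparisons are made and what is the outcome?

Binary search for 31 in [5, 11, 14, 17, 21, 25, 29, 30, 31]:

lo=0, hi=8, mid=4, arr[mid]=21 -> 21 < 31, search right half
lo=5, hi=8, mid=6, arr[mid]=29 -> 29 < 31, search right half
lo=7, hi=8, mid=7, arr[mid]=30 -> 30 < 31, search right half
lo=8, hi=8, mid=8, arr[mid]=31 -> Found target at index 8!

Binary search finds 31 at index 8 after 4 comparisons. The search repeatedly halves the search space by comparing with the middle element.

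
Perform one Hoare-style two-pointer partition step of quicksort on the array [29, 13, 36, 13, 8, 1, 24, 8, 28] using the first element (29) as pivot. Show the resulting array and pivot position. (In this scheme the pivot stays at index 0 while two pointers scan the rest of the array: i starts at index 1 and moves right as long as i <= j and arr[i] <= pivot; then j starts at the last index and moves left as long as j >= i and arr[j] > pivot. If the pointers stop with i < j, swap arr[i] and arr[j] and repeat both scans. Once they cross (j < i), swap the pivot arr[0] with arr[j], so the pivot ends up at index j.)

Hoare-style two-pointer partition with pivot = 29:

Initial array: [29, 13, 36, 13, 8, 1, 24, 8, 28]

Pointers start at i = 1, j = 8.
i stops at index 2 (arr[2]=36 > 29), j stops at index 8 (arr[8]=28 <= 29): swap arr[2] and arr[8], array becomes [29, 13, 28, 13, 8, 1, 24, 8, 36]
i ends at 8, j ends at 7: the pointers have crossed (j < i), so scanning stops.

Swap pivot arr[0] with arr[7] to place pivot at position 7: [8, 13, 28, 13, 8, 1, 24, 29, 36]
Pivot position: 7

After partitioning with pivot 29, the array becomes [8, 13, 28, 13, 8, 1, 24, 29, 36]. The pivot is placed at index 7. All elements to the left of the pivot are <= 29, and all elements to the right are > 29.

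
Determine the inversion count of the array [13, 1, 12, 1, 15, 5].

Finding inversions in [13, 1, 12, 1, 15, 5]:

(0, 1): arr[0]=13 > arr[1]=1
(0, 2): arr[0]=13 > arr[2]=12
(0, 3): arr[0]=13 > arr[3]=1
(0, 5): arr[0]=13 > arr[5]=5
(2, 3): arr[2]=12 > arr[3]=1
(2, 5): arr[2]=12 > arr[5]=5
(4, 5): arr[4]=15 > arr[5]=5

Total inversions: 7

The array has 7 inversion(s): (0,1), (0,2), (0,3), (0,5), (2,3), (2,5), (4,5). Each pair (i,j) satisfies i < j and arr[i] > arr[j].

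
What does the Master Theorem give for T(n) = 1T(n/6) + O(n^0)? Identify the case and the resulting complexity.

Master Theorem for T(n) = 1T(n/6) + O(n^0):

a = 1, b = 6, c = 0
log_b(a) = log_6(1) = 0.0000

Case 2: c = 0 = log_6(1) = 0.0000
T(n) = O(n^0 log n) = O(log n)

For T(n) = 1T(n/6) + O(n^0): log_6(1) = 0.0000. This is Case 2 of the Master Theorem (c = log_b(a), equal work at all levels), giving O(log n).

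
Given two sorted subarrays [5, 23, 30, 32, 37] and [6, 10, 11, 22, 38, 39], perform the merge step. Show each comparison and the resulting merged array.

Merging process:

Compare 5 vs 6: take 5 from left. Merged: [5]
Compare 23 vs 6: take 6 from right. Merged: [5, 6]
Compare 23 vs 10: take 10 from right. Merged: [5, 6, 10]
Compare 23 vs 11: take 11 from right. Merged: [5, 6, 10, 11]
Compare 23 vs 22: take 22 from right. Merged: [5, 6, 10, 11, 22]
Compare 23 vs 38: take 23 from left. Merged: [5, 6, 10, 11, 22, 23]
Compare 30 vs 38: take 30 from left. Merged: [5, 6, 10, 11, 22, 23, 30]
Compare 32 vs 38: take 32 from left. Merged: [5, 6, 10, 11, 22, 23, 30, 32]
Compare 37 vs 38: take 37 from left. Merged: [5, 6, 10, 11, 22, 23, 30, 32, 37]
Append remaining from right: [38, 39]. Merged: [5, 6, 10, 11, 22, 23, 30, 32, 37, 38, 39]

Final merged array: [5, 6, 10, 11, 22, 23, 30, 32, 37, 38, 39]
Total comparisons: 9

The merged array is [5, 6, 10, 11, 22, 23, 30, 32, 37, 38, 39], requiring 9 comparisons. The merge step runs in O(n) time where n is the total number of elements.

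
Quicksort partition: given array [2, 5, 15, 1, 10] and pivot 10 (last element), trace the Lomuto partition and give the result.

Lomuto partition with pivot = 10:

Initial array: [2, 5, 15, 1, 10]

arr[0]=2 <= 10: swap with position 0, array becomes [2, 5, 15, 1, 10]
arr[1]=5 <= 10: swap with position 1, array becomes [2, 5, 15, 1, 10]
arr[2]=15 > 10: no swap
arr[3]=1 <= 10: swap with position 2, array becomes [2, 5, 1, 15, 10]

Place pivot at position 3: [2, 5, 1, 10, 15]
Pivot position: 3

After partitioning with pivot 10, the array becomes [2, 5, 1, 10, 15]. The pivot is placed at index 3. All elements to the left of the pivot are <= 10, and all elements to the right are > 10.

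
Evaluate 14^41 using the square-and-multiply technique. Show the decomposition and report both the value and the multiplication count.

Computing 14^41 by squaring (build up from 14^1; each line after the first costs one multiplication):

14^1 = 14
14^2 = (14^1)^2 = 14^2 = 196
14^4 = (14^2)^2 = 196^2 = 38416
14^5 = 14 * 14^4 = 14 * 38416 = 537824
14^10 = (14^5)^2 = 537824^2 = 289254654976
14^20 = (14^10)^2 = 289254654976^2 = 83668255425284801560576
14^40 = (14^20)^2 = 83668255425284801560576^2 = 7000376965910699630056503868178506524997451776
14^41 = 14 * 14^40 = 14 * 7000376965910699630056503868178506524997451776 = 98005277522749794820791054154499091349964324864

Result: 98005277522749794820791054154499091349964324864
Multiplications needed: 7 (7 lines after 14^1)

14^41 = 98005277522749794820791054154499091349964324864. Using exponentiation by squaring, this requires 7 multiplications. The key idea: if the exponent is even, square the half-power; if odd, multiply by the base once.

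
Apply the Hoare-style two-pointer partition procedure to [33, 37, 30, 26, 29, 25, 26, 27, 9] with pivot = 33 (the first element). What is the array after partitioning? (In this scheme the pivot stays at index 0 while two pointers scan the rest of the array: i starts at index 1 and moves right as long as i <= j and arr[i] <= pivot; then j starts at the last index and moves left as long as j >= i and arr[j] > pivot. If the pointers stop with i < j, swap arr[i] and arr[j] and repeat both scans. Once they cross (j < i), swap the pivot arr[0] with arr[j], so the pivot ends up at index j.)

Hoare-style two-pointer partition with pivot = 33:

Initial array: [33, 37, 30, 26, 29, 25, 26, 27, 9]

Pointers start at i = 1, j = 8.
i stops at index 1 (arr[1]=37 > 33), j stops at index 8 (arr[8]=9 <= 33): swap arr[1] and arr[8], array becomes [33, 9, 30, 26, 29, 25, 26, 27, 37]
i ends at 8, j ends at 7: the pointers have crossed (j < i), so scanning stops.

Swap pivot arr[0] with arr[7] to place pivot at position 7: [27, 9, 30, 26, 29, 25, 26, 33, 37]
Pivot position: 7

After partitioning with pivot 33, the array becomes [27, 9, 30, 26, 29, 25, 26, 33, 37]. The pivot is placed at index 7. All elements to the left of the pivot are <= 33, and all elements to the right are > 33.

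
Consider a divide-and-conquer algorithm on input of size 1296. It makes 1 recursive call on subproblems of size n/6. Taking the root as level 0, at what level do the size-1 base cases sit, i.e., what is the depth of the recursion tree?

For divide and conquer with division factor 6:

Problem sizes at each level:
Level 0: 1296
Level 1: 216
Level 2: 36
Level 3: 6
Level 4: 1

The root is level 0 and the size-1 base case is level 4 (the tree spans levels 0 through 4, i.e. 5 levels counting the root), so the depth is the number of divisions: log_6(1296) = 4

The recursion tree depth is log_6(1296) = 4. At each level, the problem size is divided by 6, so it takes 4 divisions to reduce to a base case of size 1. The algorithm makes 1 recursive call at each level.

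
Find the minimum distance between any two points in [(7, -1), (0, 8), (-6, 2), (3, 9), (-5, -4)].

Computing all pairwise distances among 5 points:

d((7, -1), (0, 8)) = 11.4018
d((7, -1), (-6, 2)) = 13.3417
d((7, -1), (3, 9)) = 10.7703
d((7, -1), (-5, -4)) = 12.3693
d((0, 8), (-6, 2)) = 8.4853
d((0, 8), (3, 9)) = 3.1623 <-- minimum
d((0, 8), (-5, -4)) = 13.0
d((-6, 2), (3, 9)) = 11.4018
d((-6, 2), (-5, -4)) = 6.0828
d((3, 9), (-5, -4)) = 15.2643

Closest pair: (0, 8) and (3, 9) with distance 3.1623

The closest pair is (0, 8) and (3, 9) with Euclidean distance 3.1623. For 5 points, brute-force pairwise comparison is shown above. For large n, the divide-and-conquer algorithm (sort by x, recurse on halves, check the dividing strip) achieves O(n log n).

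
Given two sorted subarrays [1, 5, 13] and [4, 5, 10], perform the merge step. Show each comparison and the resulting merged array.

Merging process:

Compare 1 vs 4: take 1 from left. Merged: [1]
Compare 5 vs 4: take 4 from right. Merged: [1, 4]
Compare 5 vs 5: take 5 from left. Merged: [1, 4, 5]
Compare 13 vs 5: take 5 from right. Merged: [1, 4, 5, 5]
Compare 13 vs 10: take 10 from right. Merged: [1, 4, 5, 5, 10]
Append remaining from left: [13]. Merged: [1, 4, 5, 5, 10, 13]

Final merged array: [1, 4, 5, 5, 10, 13]
Total comparisons: 5

The merged array is [1, 4, 5, 5, 10, 13], requiring 5 comparisons. The merge step runs in O(n) time where n is the total number of elements.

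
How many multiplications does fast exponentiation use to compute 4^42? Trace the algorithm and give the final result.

Computing 4^42 by squaring (build up from 4^1; each line after the first costs one multiplication):

4^1 = 4
4^2 = (4^1)^2 = 4^2 = 16
4^4 = (4^2)^2 = 16^2 = 256
4^5 = 4 * 4^4 = 4 * 256 = 1024
4^10 = (4^5)^2 = 1024^2 = 1048576
4^20 = (4^10)^2 = 1048576^2 = 1099511627776
4^21 = 4 * 4^20 = 4 * 1099511627776 = 4398046511104
4^42 = (4^21)^2 = 4398046511104^2 = 19342813113834066795298816

Result: 19342813113834066795298816
Multiplications needed: 7 (7 lines after 4^1)

4^42 = 19342813113834066795298816. Using exponentiation by squaring, this requires 7 multiplications. The key idea: if the exponent is even, square the half-power; if odd, multiply by the base once.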